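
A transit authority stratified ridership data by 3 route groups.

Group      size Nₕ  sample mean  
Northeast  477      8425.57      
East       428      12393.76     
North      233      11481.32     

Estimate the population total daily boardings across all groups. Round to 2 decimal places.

Population total = Σ Nₕ·x̄ₕ (each stratum's size times its mean).
477·8425.57 + 428·12393.76 + 233·11481.32 = 4018996.89 + 5304529.28 + 2675147.56 = 11998673.73.

11998673.73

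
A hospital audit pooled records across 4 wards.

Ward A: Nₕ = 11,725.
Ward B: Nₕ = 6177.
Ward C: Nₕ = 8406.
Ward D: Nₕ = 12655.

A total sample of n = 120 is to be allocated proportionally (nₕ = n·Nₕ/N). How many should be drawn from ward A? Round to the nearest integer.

36

N = 11725 + 6177 + 8406 + 12655 = 38963.
n_A = 120·11725/38963 = 36.111... → 36.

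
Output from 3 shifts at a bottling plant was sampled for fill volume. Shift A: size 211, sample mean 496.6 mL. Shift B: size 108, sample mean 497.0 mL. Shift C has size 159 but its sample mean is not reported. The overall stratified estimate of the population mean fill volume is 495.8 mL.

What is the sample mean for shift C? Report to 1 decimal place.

N = 211 + 108 + 159 = 478.
Overall total = μ·N = 495.8·478 = 236992.4.
Subtract the known strata: 211·496.6 + 108·497.0 = 158458.6.
Remaining total for shift C: 236992.4 − 158458.6 = 78533.8.
Divide by its size: 78533.8 / 159 = 493.923... → 493.9.

493.9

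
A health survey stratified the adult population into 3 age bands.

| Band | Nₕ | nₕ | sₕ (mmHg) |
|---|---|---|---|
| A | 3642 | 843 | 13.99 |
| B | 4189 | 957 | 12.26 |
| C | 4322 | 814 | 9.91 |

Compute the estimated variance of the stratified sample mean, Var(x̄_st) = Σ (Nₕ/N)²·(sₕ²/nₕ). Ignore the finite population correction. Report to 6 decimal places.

N = 12153; Wₕ = Nₕ/N.
band A: (3642/12153)²·13.99²/843 = 0.020850705
band B: (4189/12153)²·12.26²/957 = 0.018660476
band C: (4322/12153)²·9.91²/814 = 0.015258978
Sum = 0.054770159 → 0.054770.

0.054770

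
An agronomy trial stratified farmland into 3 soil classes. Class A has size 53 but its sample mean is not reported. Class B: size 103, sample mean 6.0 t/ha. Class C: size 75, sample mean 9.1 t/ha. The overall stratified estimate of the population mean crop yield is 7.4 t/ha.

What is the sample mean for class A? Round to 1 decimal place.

N = 53 + 103 + 75 = 231.
Overall total = μ·N = 7.4·231 = 1709.4.
Subtract the known strata: 103·6.0 + 75·9.1 = 1300.5.
Remaining total for class A: 1709.4 − 1300.5 = 408.9.
Divide by its size: 408.9 / 53 = 7.715... → 7.7.

7.7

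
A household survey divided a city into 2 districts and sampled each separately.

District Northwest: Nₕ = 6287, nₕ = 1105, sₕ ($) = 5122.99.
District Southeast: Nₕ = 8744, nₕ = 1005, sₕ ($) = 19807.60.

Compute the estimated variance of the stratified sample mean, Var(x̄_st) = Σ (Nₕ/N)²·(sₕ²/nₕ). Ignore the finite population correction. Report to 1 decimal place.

N = 15031; Wₕ = Nₕ/N.
district Northwest: (6287/15031)²·5122.99²/1105 = 4155.2381
district Southeast: (8744/15031)²·19807.60²/1005 = 132111.9798
Sum = 136267.2179 → 136267.2.

136267.2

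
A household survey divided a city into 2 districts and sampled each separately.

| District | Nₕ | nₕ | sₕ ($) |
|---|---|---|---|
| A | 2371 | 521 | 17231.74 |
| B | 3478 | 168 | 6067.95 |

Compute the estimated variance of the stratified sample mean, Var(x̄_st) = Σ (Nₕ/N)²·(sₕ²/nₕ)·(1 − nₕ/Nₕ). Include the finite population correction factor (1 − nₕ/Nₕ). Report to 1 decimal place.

N = 5849; Wₕ = Nₕ/N.
district A: (2371/5849)²·17231.74²/521·(1 − 521/2371) = 73073.6133
district B: (3478/5849)²·6067.95²/168·(1 − 168/3478) = 73751.1903
Sum = 146824.8036 → 146824.8.

146824.8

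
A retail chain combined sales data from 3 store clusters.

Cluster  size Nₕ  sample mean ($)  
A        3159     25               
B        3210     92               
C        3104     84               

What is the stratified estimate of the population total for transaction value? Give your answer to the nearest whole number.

635031

Estimate total by summing Nₕ·x̄ₕ over strata.
3159·25 + 3210·92 + 3104·84 = 78975 + 295320 + 260736 = 635031.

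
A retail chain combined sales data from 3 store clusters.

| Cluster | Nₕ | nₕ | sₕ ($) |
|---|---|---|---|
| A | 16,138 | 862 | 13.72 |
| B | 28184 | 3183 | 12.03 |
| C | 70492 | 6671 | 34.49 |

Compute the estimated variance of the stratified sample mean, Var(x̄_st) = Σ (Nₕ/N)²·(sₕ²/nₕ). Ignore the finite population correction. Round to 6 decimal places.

N = 114814. Term for each stratum: Wₕ²sₕ²/nₕ.
Var(x̄_st) = 0.004314303 + 0.002739745 + 0.067217974 = 0.074272023 → 0.074272.

0.074272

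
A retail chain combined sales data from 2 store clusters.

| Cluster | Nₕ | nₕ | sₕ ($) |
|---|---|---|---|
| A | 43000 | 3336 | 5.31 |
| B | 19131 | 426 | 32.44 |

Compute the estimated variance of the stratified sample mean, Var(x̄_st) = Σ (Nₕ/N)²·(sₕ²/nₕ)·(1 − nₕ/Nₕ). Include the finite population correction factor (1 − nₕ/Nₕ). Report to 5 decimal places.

N = 62131; Wₕ = Nₕ/N.
cluster A: (43000/62131)²·5.31²/3336·(1 − 3336/43000) = 0.00373432
cluster B: (19131/62131)²·32.44²/426·(1 − 426/19131) = 0.22899753
Sum = 0.23273184 → 0.23273.

0.23273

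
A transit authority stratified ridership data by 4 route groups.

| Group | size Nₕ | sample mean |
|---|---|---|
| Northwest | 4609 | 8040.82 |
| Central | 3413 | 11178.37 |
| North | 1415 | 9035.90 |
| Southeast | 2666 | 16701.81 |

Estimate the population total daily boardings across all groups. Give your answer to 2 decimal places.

132524740.15

Population total = Σ Nₕ·x̄ₕ (each stratum's size times its mean).
4609·8040.82 + 3413·11178.37 + 1415·9035.90 + 2666·16701.81 = 37060139.38 + 38151776.81 + 12785798.5 + 44527025.46 = 132524740.15.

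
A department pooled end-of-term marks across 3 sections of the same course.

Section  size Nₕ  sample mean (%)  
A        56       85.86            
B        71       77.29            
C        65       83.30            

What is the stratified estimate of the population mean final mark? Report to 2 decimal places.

81.82

N = 56 + 71 + 65 = 192.
Weight each subgroup mean by Nₕ/N and sum.
Σ Nₕx̄ₕ = 56·85.86 + 71·77.29 + 65·83.30 = 4808.16 + 5487.59 + 5414.5 = 15710.25.
Divide by N: 15710.25 / 192 = 81.8242... → 81.82.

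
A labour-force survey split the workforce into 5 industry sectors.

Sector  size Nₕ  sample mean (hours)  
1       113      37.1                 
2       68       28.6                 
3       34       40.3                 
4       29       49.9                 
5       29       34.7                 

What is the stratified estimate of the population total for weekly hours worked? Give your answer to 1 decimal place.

9960.7

Population total = Σ Nₕ·x̄ₕ (each stratum's size times its mean).
113·37.1 + 68·28.6 + 34·40.3 + 29·49.9 + 29·34.7 = 4192.3 + 1944.8 + 1370.2 + 1447.1 + 1006.3 = 9960.7.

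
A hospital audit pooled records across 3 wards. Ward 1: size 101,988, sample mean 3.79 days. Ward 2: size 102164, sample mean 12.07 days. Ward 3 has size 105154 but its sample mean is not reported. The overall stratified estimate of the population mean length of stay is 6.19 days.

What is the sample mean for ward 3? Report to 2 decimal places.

2.80

N = 101988 + 102164 + 105154 = 309306.
Overall total = μ·N = 6.19·309306 = 1914604.14.
Subtract the known strata: 101988·3.79 + 102164·12.07 = 1619654.
Remaining total for ward 3: 1914604.14 − 1619654 = 294950.14.
Divide by its size: 294950.14 / 105154 = 2.8049... → 2.80.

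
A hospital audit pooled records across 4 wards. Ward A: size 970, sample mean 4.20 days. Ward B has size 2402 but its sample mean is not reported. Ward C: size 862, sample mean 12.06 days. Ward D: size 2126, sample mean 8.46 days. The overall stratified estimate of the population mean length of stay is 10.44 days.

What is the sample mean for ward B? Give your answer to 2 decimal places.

14.13

Σ Nₕx̄ₕ = N·μ, so 2402·x̄_B = 6360·10.44 − (970·4.20 + 862·12.06 + 2126·8.46).
= 66398.4 − 32455.68 = 33942.72.
x̄_B = 33942.72 / 2402 = 14.1310... → 14.13.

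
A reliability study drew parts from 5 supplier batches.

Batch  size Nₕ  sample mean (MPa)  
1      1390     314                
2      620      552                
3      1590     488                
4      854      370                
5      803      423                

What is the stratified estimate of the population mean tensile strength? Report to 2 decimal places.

N = 5257; weights Wₕ = Nₕ/N = (0.2644, 0.1179, 0.3025, 0.1625, 0.1527).
x̄_st = Σ Wₕ·x̄ₕ = 0.2644·314 + 0.1179·552 + 0.3025·488 + 0.1625·370 + 0.1527·423 ≈ 420.4430...
→ 420.44.

420.44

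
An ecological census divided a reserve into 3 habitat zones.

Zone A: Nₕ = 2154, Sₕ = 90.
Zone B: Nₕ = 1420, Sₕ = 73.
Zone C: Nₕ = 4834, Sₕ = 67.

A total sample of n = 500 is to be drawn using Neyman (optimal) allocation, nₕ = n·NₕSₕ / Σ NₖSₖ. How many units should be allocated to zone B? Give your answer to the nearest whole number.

83

Σ NₕSₕ = 2154·90 + 1420·73 + 4834·67 = 621398.
Share for B: 103660/621398 = 0.16682.
n_B = 500 × 0.16682 = 83.409... → 83.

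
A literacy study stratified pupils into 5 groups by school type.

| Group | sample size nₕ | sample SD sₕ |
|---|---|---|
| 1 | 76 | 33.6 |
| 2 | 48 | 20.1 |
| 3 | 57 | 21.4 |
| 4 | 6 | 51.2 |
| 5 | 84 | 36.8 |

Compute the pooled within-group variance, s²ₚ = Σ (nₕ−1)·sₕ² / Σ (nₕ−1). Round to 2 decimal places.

Degrees of freedom: 75 + 47 + 56 + 5 + 83 = 266.
Σ(nₕ−1)sₕ² = 75·1128.96 + 47·404.01 + 56·457.96 + 5·2621.44 + 83·1354.24 = 254815.35.
s²ₚ = 254815.35 / 266 = 957.9524... → 957.95.

957.95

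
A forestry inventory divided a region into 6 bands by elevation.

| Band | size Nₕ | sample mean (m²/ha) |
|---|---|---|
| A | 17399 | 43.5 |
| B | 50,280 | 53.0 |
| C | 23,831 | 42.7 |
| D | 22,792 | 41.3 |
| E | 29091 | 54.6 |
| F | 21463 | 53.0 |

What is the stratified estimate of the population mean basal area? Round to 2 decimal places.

49.17

N = 164856; weights Wₕ = Nₕ/N = (0.1055, 0.3050, 0.1446, 0.1383, 0.1765, 0.1302).
x̄_st = Σ Wₕ·x̄ₕ = 0.1055·43.5 + 0.3050·53.0 + 0.1446·42.7 + 0.1383·41.3 + 0.1765·54.6 + 0.1302·53.0 ≈ 49.1732...
→ 49.17.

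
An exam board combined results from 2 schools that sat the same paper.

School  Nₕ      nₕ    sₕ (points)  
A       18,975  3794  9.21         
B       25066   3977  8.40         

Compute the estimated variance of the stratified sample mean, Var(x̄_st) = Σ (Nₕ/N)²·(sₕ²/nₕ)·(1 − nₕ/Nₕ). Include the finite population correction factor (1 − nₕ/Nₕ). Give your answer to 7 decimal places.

0.0081558

N = 44041. Term for each stratum: Wₕ²sₕ²/nₕ·(1−nₕ/Nₕ).
Var(x̄_st) = 0.0033203950 + 0.0048353694 = 0.0081557645 → 0.0081558.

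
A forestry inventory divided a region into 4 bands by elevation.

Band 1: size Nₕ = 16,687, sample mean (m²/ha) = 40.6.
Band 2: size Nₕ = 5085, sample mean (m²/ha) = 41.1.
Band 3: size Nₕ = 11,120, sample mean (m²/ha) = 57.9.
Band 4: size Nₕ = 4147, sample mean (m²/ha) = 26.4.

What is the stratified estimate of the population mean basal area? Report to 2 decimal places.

44.27

N = 37039; weights Wₕ = Nₕ/N = (0.4505, 0.1373, 0.3002, 0.1120).
x̄_st = Σ Wₕ·x̄ₕ = 0.4505·40.6 + 0.1373·41.1 + 0.3002·57.9 + 0.1120·26.4 ≈ 44.2726...
→ 44.27.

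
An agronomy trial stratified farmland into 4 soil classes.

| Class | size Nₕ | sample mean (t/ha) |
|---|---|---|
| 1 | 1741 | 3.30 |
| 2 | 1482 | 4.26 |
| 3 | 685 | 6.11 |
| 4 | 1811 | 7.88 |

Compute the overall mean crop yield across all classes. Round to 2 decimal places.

5.34

x̄_st = (Σ Nₕx̄ₕ) / (Σ Nₕ) = (1741·3.30 + 1482·4.26 + 685·6.11 + 1811·7.88) / 5719
= 30514.65 / 5719 = 5.3357... → 5.34.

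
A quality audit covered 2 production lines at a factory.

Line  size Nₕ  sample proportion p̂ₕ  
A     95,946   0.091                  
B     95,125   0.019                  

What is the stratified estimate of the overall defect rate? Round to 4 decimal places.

N = 95946 + 95125 = 191071.
Overall proportion = Σ (Nₕ/N)·p̂ₕ.
Σ Nₕp̂ₕ = 8731.086 + 1807.375 = 10538.461.
10538.461 / 191071 = 0.055155... → 0.0552.

0.0552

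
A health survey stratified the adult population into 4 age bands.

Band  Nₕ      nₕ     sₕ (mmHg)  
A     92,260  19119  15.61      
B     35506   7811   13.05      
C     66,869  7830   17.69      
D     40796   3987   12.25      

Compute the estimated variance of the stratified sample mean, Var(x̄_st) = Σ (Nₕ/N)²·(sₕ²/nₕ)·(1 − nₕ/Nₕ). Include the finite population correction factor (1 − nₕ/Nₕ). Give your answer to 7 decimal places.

0.0058048

N = 235431. Term for each stratum: Wₕ²sₕ²/nₕ·(1−nₕ/Nₕ).
Var(x̄_st) = 0.0015516283 + 0.0003868033 + 0.0028466261 + 0.0010196949 = 0.0058047526 → 0.0058048.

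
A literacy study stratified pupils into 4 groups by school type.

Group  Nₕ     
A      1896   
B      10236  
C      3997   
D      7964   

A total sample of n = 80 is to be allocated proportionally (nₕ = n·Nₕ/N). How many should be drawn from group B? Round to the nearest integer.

34

N = 1896 + 10236 + 3997 + 7964 = 24093.
n_B = 80·10236/24093 = 33.988... → 34.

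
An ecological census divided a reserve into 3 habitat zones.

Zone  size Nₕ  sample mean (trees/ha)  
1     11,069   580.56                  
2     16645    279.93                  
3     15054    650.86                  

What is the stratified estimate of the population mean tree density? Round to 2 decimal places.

N = 11069 + 16645 + 15054 = 42768.
Overall mean = Σ (Nₕ/N)·x̄ₕ — weight by population share, not a simple average.
Σ Nₕx̄ₕ = 11069·580.56 + 16645·279.93 + 15054·650.86 = 6426218.64 + 4659434.85 + 9798046.44 = 20883699.93.
Divide by N: 20883699.93 / 42768 = 488.3020... → 488.30.

488.30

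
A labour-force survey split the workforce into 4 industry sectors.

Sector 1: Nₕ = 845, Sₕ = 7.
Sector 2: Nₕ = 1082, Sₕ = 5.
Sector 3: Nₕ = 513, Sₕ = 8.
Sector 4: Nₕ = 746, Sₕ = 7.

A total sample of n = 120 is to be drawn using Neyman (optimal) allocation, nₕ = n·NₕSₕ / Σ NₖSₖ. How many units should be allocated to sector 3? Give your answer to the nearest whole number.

24

1: NₕSₕ = 845·7 = 5915
2: NₕSₕ = 1082·5 = 5410
3: NₕSₕ = 513·8 = 4104
4: NₕSₕ = 746·7 = 5222
Σ NₕSₕ = 20651.
n_3 = 120·4104/20651 = 23.848... → 24.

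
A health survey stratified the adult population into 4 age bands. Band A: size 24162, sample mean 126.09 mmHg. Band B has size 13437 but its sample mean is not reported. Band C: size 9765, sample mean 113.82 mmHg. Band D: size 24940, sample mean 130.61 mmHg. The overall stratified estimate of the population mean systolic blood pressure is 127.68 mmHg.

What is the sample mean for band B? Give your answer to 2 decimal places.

N = 24162 + 13437 + 9765 + 24940 = 72304.
Overall total = μ·N = 127.68·72304 = 9231774.72.
Subtract the known strata: 24162·126.09 + 9765·113.82 + 24940·130.61 = 7415452.28.
Remaining total for band B: 9231774.72 − 7415452.28 = 1816322.44.
Divide by its size: 1816322.44 / 13437 = 135.1732... → 135.17.

135.17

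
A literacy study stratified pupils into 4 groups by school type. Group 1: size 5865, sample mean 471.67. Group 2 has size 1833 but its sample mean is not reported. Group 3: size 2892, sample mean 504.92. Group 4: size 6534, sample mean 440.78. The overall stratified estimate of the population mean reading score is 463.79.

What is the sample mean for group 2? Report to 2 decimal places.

N = 5865 + 1833 + 2892 + 6534 = 17124.
Overall total = μ·N = 463.79·17124 = 7941939.96.
Subtract the known strata: 5865·471.67 + 2892·504.92 + 6534·440.78 = 7106629.71.
Remaining total for group 2: 7941939.96 − 7106629.71 = 835310.25.
Divide by its size: 835310.25 / 1833 = 455.7066... → 455.71.

455.71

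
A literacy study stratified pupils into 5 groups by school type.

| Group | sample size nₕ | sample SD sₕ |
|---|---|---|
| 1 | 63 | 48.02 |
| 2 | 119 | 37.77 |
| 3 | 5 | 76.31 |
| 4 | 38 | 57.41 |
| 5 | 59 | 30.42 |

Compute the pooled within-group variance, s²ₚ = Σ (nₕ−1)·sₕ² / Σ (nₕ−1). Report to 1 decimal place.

1: (63−1)·48.02² = 62·2305.9204 = 142967.0648
2: (119−1)·37.77² = 118·1426.5729 = 168335.6022
3: (5−1)·76.31² = 4·5823.2161 = 23292.8644
4: (38−1)·57.41² = 37·3295.9081 = 121948.5997
5: (59−1)·30.42² = 58·925.3764 = 53671.8312
Numerator = 510215.9623; denominator = Σ(nₕ−1) = 279.
s²ₚ = 510215.9623/279 = 1828.731... → 1828.7.

1828.7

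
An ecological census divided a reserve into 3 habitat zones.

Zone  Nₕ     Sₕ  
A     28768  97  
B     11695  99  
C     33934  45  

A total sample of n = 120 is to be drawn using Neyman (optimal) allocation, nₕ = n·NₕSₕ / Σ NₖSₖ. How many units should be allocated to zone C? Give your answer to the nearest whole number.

33

A: NₕSₕ = 28768·97 = 2790496
B: NₕSₕ = 11695·99 = 1157805
C: NₕSₕ = 33934·45 = 1527030
Σ NₕSₕ = 5475331.
n_C = 120·1527030/5475331 = 33.467... → 33.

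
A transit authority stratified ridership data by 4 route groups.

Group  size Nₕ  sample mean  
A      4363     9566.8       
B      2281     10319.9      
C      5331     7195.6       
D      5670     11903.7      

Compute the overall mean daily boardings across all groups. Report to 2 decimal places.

N = 4363 + 2281 + 5331 + 5670 = 17645.
Weight each subgroup mean by Nₕ/N and sum.
Σ Nₕx̄ₕ = 4363·9566.8 + 2281·10319.9 + 5331·7195.6 + 5670·11903.7 = 41739948.4 + 23539691.9 + 38359743.6 + 67493979 = 171133362.9.
Divide by N: 171133362.9 / 17645 = 9698.6887... → 9698.69.

9698.69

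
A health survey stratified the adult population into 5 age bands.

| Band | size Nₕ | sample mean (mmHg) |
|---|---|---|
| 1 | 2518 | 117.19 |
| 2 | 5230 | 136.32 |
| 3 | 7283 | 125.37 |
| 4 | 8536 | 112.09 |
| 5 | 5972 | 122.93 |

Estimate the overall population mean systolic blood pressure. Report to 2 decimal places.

122.28

x̄_st = (Σ Nₕx̄ₕ) / (Σ Nₕ) = (2518·117.19 + 5230·136.32 + 7283·125.37 + 8536·112.09 + 5972·122.93) / 29539
= 3612045.93 / 29539 = 122.2806... → 122.28.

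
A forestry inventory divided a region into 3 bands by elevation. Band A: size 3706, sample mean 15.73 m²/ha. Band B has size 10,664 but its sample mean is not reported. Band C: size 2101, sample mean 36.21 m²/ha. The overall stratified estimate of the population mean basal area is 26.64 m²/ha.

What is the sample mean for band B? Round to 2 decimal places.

Σ Nₕx̄ₕ = N·μ, so 10664·x̄_B = 16471·26.64 − (3706·15.73 + 2101·36.21).
= 438787.44 − 134372.59 = 304414.85.
x̄_B = 304414.85 / 10664 = 28.5460... → 28.55.

28.55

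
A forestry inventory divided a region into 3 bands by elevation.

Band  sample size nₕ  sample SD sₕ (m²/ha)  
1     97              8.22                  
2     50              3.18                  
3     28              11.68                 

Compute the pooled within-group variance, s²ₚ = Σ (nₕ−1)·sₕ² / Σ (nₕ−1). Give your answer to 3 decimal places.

62.009

Degrees of freedom: 96 + 49 + 27 = 172.
Σ(nₕ−1)sₕ² = 96·67.5684 + 49·10.1124 + 27·136.4224 = 10665.4788.
s²ₚ = 10665.4788 / 172 = 62.00860... → 62.009.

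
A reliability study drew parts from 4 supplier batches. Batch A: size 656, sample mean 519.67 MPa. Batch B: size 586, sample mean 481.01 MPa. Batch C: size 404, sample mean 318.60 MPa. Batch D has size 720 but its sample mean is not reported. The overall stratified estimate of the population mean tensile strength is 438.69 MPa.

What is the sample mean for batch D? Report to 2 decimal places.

397.85

Σ Nₕx̄ₕ = N·μ, so 720·x̄_D = 2366·438.69 − (656·519.67 + 586·481.01 + 404·318.60).
= 1037940.54 − 751489.78 = 286450.76.
x̄_D = 286450.76 / 720 = 397.8483... → 397.85.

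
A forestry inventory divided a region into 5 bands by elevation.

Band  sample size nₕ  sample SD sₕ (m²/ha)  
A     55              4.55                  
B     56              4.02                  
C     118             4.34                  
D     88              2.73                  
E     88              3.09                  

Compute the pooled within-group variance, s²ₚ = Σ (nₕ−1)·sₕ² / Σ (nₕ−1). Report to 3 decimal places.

Degrees of freedom: 54 + 55 + 117 + 87 + 87 = 400.
Σ(nₕ−1)sₕ² = 54·20.7025 + 55·16.1604 + 117·18.8356 + 87·7.4529 + 87·9.5481 = 5689.6092.
s²ₚ = 5689.6092 / 400 = 14.22402... → 14.224.

14.224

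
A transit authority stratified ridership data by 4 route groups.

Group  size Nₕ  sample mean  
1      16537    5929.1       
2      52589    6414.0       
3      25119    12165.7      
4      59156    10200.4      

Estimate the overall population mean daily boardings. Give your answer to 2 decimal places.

N = 153401; weights Wₕ = Nₕ/N = (0.1078, 0.3428, 0.1637, 0.3856).
x̄_st = Σ Wₕ·x̄ₕ = 0.1078·5929.1 + 0.3428·6414.0 + 0.1637·12165.7 + 0.3856·10200.4 ≈ 8763.7007...
→ 8763.70.

8763.70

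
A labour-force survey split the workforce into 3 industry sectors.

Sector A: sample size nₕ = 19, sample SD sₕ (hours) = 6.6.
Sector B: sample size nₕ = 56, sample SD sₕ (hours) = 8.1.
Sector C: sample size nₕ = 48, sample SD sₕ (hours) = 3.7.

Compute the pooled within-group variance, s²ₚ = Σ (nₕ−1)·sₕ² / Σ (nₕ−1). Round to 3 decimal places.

Degrees of freedom: 18 + 55 + 47 = 120.
Σ(nₕ−1)sₕ² = 18·43.56 + 55·65.61 + 47·13.69 = 5036.06.
s²ₚ = 5036.06 / 120 = 41.96717... → 41.967.

41.967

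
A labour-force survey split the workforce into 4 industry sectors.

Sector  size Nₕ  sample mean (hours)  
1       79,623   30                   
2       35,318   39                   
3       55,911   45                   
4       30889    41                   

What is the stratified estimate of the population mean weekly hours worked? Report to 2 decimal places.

x̄_st = (Σ Nₕx̄ₕ) / (Σ Nₕ) = (79623·30 + 35318·39 + 55911·45 + 30889·41) / 201741
= 7548536 / 201741 = 37.4170... → 37.42.

37.42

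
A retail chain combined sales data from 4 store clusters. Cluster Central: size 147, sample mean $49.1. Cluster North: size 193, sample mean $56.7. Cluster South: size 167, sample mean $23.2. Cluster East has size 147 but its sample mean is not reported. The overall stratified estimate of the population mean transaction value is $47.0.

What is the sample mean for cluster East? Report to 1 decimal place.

59.2

Σ Nₕx̄ₕ = N·μ, so 147·x̄_East = 654·47.0 − (147·49.1 + 193·56.7 + 167·23.2).
= 30738 − 22035.2 = 8702.8.
x̄_East = 8702.8 / 147 = 59.203... → 59.2.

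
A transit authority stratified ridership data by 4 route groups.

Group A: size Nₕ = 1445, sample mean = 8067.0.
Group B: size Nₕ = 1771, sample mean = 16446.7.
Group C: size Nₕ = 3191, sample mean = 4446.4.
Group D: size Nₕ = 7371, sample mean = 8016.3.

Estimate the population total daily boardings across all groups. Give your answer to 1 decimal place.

Estimate total by summing Nₕ·x̄ₕ over strata.
1445·8067.0 + 1771·16446.7 + 3191·4446.4 + 7371·8016.3 = 11656815 + 29127105.7 + 14188462.4 + 59088147.3 = 114060530.4.

114060530.4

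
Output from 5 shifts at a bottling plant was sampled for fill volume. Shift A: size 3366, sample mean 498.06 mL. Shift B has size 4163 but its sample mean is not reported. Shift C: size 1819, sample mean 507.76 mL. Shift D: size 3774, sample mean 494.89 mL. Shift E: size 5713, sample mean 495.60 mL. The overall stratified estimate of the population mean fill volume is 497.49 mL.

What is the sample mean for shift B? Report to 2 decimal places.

497.49

N = 3366 + 4163 + 1819 + 3774 + 5713 = 18835.
Overall total = μ·N = 497.49·18835 = 9370224.15.
Subtract the known strata: 3366·498.06 + 1819·507.76 + 3774·494.89 + 5713·495.60 = 7299163.06.
Remaining total for shift B: 9370224.15 − 7299163.06 = 2071061.09.
Divide by its size: 2071061.09 / 4163 = 497.4925... → 497.49.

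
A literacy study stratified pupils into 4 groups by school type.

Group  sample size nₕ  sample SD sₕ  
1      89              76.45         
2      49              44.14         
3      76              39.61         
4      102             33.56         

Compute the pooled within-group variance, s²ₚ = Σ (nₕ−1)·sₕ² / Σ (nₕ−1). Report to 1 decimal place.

Degrees of freedom: 88 + 48 + 75 + 101 = 312.
Σ(nₕ−1)sₕ² = 88·5844.6025 + 48·1948.3396 + 75·1568.9521 + 101·1126.2736 = 839270.3619.
s²ₚ = 839270.3619 / 312 = 2689.969... → 2690.0.

2690.0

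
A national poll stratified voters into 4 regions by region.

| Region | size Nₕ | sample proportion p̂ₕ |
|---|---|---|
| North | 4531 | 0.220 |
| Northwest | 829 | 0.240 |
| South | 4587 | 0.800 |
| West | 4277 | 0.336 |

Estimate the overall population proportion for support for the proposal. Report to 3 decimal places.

N = 4531 + 829 + 4587 + 4277 = 14224.
Overall proportion = Σ (Nₕ/N)·p̂ₕ.
Σ Nₕp̂ₕ = 996.82 + 198.96 + 3669.6 + 1437.072 = 6302.452.
6302.452 / 14224 = 0.44309... → 0.443.

0.443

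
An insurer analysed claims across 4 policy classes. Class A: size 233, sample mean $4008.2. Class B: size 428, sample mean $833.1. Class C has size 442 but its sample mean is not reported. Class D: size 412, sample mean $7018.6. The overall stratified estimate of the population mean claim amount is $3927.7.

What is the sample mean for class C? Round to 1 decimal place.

N = 233 + 428 + 442 + 412 = 1515.
Overall total = μ·N = 3927.7·1515 = 5950465.5.
Subtract the known strata: 233·4008.2 + 428·833.1 + 412·7018.6 = 4182140.6.
Remaining total for class C: 5950465.5 − 4182140.6 = 1768324.9.
Divide by its size: 1768324.9 / 442 = 4000.735... → 4000.7.

4000.7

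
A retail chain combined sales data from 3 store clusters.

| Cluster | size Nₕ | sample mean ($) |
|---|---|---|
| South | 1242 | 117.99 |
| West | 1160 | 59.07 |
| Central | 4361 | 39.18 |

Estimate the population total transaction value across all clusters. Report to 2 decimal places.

385928.76

Population total = Σ Nₕ·x̄ₕ (each stratum's size times its mean).
1242·117.99 + 1160·59.07 + 4361·39.18 = 146543.58 + 68521.2 + 170863.98 = 385928.76.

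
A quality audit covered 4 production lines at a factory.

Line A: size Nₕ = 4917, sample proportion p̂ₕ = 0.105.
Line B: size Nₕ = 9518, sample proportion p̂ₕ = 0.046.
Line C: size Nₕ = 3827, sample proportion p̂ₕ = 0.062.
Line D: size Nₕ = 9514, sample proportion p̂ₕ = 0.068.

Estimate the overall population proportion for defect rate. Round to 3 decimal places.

N = 4917 + 9518 + 3827 + 9514 = 27776.
Overall proportion = Σ (Nₕ/N)·p̂ₕ.
Σ Nₕp̂ₕ = 516.285 + 437.828 + 237.274 + 646.952 = 1838.339.
1838.339 / 27776 = 0.06618... → 0.066.

0.066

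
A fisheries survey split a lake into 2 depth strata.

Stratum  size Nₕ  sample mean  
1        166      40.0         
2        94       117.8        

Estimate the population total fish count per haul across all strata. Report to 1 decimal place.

Population total = Σ Nₕ·x̄ₕ (each stratum's size times its mean).
166·40.0 + 94·117.8 = 6640 + 11073.2 = 17713.2.

17713.2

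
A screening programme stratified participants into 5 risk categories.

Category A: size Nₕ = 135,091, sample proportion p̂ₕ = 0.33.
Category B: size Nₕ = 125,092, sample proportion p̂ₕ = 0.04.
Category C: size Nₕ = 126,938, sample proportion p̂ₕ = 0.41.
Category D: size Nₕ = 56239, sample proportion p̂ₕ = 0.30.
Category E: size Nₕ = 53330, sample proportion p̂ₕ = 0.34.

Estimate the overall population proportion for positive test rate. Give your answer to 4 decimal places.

Wₕ = Nₕ/N with N = 496690: 0.2720, 0.2519, 0.2556, 0.1132, 0.1074.
p̂_st = 0.2720·0.33 + 0.2519·0.04 + 0.2556·0.41 + 0.1132·0.30 + 0.1074·0.34 ≈ 0.275085... → 0.2751.

0.2751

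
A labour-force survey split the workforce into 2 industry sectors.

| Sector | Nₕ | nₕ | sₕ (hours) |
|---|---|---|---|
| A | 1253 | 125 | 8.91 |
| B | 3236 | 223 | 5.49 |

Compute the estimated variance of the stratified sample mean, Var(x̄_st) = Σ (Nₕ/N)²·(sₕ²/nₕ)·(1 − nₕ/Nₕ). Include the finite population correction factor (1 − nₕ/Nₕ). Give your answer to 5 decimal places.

0.10994

N = 4489. Term for each stratum: Wₕ²sₕ²/nₕ·(1−nₕ/Nₕ).
Var(x̄_st) = 0.04454576 + 0.06539556 = 0.10994132 → 0.10994.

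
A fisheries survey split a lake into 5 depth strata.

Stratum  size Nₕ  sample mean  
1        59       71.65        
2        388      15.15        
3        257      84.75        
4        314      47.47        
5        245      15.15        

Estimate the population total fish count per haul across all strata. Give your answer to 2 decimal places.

50503.63

1: 59·71.65 = 4227.35
2: 388·15.15 = 5878.2
3: 257·84.75 = 21780.75
4: 314·47.47 = 14905.58
5: 245·15.15 = 3711.75
τ̂ = Σ Nₕx̄ₕ = 50503.63.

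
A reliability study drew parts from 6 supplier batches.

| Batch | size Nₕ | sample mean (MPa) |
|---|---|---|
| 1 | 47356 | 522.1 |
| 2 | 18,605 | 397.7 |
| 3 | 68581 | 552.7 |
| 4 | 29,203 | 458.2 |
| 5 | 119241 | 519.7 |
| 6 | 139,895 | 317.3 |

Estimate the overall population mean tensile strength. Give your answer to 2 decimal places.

448.75

N = 422881; weights Wₕ = Nₕ/N = (0.1120, 0.0440, 0.1622, 0.0691, 0.2820, 0.3308).
x̄_st = Σ Wₕ·x̄ₕ = 0.1120·522.1 + 0.0440·397.7 + 0.1622·552.7 + 0.0691·458.2 + 0.2820·519.7 + 0.3308·317.3 ≈ 448.7493...
→ 448.75.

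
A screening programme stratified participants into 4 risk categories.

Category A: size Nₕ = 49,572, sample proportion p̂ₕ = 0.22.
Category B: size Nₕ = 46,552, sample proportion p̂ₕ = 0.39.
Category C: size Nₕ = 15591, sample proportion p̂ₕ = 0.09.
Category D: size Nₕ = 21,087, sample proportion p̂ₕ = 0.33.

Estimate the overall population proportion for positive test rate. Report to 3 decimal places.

0.282

Wₕ = Nₕ/N with N = 132802: 0.3733, 0.3505, 0.1174, 0.1588.
p̂_st = 0.3733·0.22 + 0.3505·0.39 + 0.1174·0.09 + 0.1588·0.33 ≈ 0.28180... → 0.282.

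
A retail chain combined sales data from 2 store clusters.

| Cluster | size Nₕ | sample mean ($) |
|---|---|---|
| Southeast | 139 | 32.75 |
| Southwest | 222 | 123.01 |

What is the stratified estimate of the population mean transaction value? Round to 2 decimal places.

N = 139 + 222 = 361.
Weight each subgroup mean by Nₕ/N and sum.
Σ Nₕx̄ₕ = 139·32.75 + 222·123.01 = 4552.25 + 27308.22 = 31860.47.
Divide by N: 31860.47 / 361 = 88.2561... → 88.26.

88.26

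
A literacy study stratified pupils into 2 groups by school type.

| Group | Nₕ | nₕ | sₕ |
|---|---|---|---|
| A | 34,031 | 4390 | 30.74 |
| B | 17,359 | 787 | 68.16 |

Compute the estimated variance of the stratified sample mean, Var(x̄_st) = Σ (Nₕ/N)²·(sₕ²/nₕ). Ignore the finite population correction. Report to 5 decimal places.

0.76795

N = 51390. Term for each stratum: Wₕ²sₕ²/nₕ.
Var(x̄_st) = 0.09439204 + 0.67356049 = 0.76795253 → 0.76795.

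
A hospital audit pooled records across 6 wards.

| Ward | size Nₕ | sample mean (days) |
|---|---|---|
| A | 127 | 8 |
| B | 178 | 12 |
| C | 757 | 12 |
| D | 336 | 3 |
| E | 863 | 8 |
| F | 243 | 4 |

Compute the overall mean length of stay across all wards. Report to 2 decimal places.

8.43

N = 2504; weights Wₕ = Nₕ/N = (0.0507, 0.0711, 0.3023, 0.1342, 0.3446, 0.0970).
x̄_st = Σ Wₕ·x̄ₕ = 0.0507·8 + 0.0711·12 + 0.3023·12 + 0.1342·3 + 0.3446·8 + 0.0970·4 ≈ 8.4345...
→ 8.43.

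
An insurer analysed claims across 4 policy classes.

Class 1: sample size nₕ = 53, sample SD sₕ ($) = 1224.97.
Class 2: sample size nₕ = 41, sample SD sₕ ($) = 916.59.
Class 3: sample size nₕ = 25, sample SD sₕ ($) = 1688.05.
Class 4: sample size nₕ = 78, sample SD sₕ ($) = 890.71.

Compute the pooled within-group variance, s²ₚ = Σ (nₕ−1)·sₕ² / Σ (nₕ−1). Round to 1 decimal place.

1249282.5

Degrees of freedom: 52 + 40 + 24 + 77 = 193.
Σ(nₕ−1)sₕ² = 52·1500551.5009 + 40·840137.2281 + 24·2849512.8025 + 77·793364.3041 = 241111525.8465.
s²ₚ = 241111525.8465 / 193 = 1249282.517... → 1249282.5.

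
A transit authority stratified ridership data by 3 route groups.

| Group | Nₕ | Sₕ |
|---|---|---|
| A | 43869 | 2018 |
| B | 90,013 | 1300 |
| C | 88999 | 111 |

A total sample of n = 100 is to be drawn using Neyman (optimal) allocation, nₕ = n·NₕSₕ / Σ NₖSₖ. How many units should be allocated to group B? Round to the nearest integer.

54

A: NₕSₕ = 43869·2018 = 88527642
B: NₕSₕ = 90013·1300 = 117016900
C: NₕSₕ = 88999·111 = 9878889
Σ NₕSₕ = 215423431.
n_B = 100·117016900/215423431 = 54.319... → 54.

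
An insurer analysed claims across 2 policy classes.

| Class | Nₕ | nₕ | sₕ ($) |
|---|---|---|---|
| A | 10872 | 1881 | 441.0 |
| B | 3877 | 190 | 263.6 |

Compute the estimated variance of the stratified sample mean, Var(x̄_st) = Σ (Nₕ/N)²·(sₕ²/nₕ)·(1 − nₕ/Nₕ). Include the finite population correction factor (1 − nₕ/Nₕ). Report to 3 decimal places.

N = 14749. Term for each stratum: Wₕ²sₕ²/nₕ·(1−nₕ/Nₕ).
Var(x̄_st) = 46.460157 + 24.031507 = 70.491664 → 70.492.

70.492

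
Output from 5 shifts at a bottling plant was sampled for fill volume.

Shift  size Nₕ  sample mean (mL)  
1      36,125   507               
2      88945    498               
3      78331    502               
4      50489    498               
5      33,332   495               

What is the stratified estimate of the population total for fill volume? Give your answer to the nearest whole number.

1: 36125·507 = 18315375
2: 88945·498 = 44294610
3: 78331·502 = 39322162
4: 50489·498 = 25143522
5: 33332·495 = 16499340
τ̂ = Σ Nₕx̄ₕ = 143575009.

143575009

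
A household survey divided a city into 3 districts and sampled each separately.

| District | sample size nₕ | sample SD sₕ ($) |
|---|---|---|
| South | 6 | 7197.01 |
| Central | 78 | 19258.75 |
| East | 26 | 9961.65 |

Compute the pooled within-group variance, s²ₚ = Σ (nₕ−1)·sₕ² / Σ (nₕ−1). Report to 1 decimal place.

South: (6−1)·7197.01² = 5·51796952.9401 = 258984764.7005
Central: (78−1)·19258.75² = 77·370899451.5625 = 28559257770.3125
East: (26−1)·9961.65² = 25·99234470.7225 = 2480861768.0625
Numerator = 31299104303.0755; denominator = Σ(nₕ−1) = 107.
s²ₚ = 31299104303.0755/107 = 292514993.487... → 292514993.5.

292514993.5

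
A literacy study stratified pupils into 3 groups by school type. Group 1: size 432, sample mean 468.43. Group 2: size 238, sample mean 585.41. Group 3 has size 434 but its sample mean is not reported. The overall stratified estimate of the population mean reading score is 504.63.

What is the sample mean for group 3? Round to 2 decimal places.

Σ Nₕx̄ₕ = N·μ, so 434·x̄_3 = 1104·504.63 − (432·468.43 + 238·585.41).
= 557111.52 − 341689.34 = 215422.18.
x̄_3 = 215422.18 / 434 = 496.3645... → 496.36.

496.36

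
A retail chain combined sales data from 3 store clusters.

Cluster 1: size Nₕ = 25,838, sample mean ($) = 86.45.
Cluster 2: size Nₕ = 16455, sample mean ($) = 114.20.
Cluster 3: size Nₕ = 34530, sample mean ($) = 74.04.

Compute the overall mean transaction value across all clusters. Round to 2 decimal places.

86.82

N = 76823; weights Wₕ = Nₕ/N = (0.3363, 0.2142, 0.4495).
x̄_st = Σ Wₕ·x̄ₕ = 0.3363·86.45 + 0.2142·114.20 + 0.4495·74.04 ≈ 86.8159...
→ 86.82.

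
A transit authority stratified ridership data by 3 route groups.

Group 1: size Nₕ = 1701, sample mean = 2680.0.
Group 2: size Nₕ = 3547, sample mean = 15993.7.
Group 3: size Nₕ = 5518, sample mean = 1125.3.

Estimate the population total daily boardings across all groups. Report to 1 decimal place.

67497739.3

Population total = Σ Nₕ·x̄ₕ (each stratum's size times its mean).
1701·2680.0 + 3547·15993.7 + 5518·1125.3 = 4558680 + 56729653.9 + 6209405.4 = 67497739.3.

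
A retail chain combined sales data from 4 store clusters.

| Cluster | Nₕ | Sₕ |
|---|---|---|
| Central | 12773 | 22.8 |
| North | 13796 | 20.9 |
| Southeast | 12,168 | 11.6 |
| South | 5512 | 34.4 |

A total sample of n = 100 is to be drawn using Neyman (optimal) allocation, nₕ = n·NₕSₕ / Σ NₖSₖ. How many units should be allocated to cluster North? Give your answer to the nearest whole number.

Central: NₕSₕ = 12773·22.8 = 291224.4
North: NₕSₕ = 13796·20.9 = 288336.4
Southeast: NₕSₕ = 12168·11.6 = 141148.8
South: NₕSₕ = 5512·34.4 = 189612.8
Σ NₕSₕ = 910322.4.
n_North = 100·288336.4/910322.4 = 31.674... → 32.

32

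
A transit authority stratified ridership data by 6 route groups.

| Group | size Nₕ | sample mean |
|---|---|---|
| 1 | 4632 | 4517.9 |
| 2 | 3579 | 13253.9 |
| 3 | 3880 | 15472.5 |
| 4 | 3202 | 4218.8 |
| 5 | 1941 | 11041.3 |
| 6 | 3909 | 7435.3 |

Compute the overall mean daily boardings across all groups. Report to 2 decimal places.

9099.95

N = 21143; weights Wₕ = Nₕ/N = (0.2191, 0.1693, 0.1835, 0.1514, 0.0918, 0.1849).
x̄_st = Σ Wₕ·x̄ₕ = 0.2191·4517.9 + 0.1693·13253.9 + 0.1835·15472.5 + 0.1514·4218.8 + 0.0918·11041.3 + 0.1849·7435.3 ≈ 9099.9513...
→ 9099.95.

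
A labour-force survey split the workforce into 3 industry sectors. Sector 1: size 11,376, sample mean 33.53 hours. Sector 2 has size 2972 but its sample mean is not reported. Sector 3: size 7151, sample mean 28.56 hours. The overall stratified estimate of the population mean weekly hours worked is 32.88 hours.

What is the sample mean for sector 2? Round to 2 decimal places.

40.79

N = 11376 + 2972 + 7151 = 21499.
Overall total = μ·N = 32.88·21499 = 706887.12.
Subtract the known strata: 11376·33.53 + 7151·28.56 = 585669.84.
Remaining total for sector 2: 706887.12 − 585669.84 = 121217.28.
Divide by its size: 121217.28 / 2972 = 40.7864... → 40.79.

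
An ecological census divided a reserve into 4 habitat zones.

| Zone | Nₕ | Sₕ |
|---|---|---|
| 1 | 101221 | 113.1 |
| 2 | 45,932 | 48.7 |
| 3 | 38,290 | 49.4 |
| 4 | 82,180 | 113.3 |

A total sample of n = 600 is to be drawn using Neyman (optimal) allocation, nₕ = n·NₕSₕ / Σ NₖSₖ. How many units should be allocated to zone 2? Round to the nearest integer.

54

Σ NₕSₕ = 101221·113.1 + 45932·48.7 + 38290·49.4 + 82180·113.3 = 24887503.5.
Share for 2: 2236888.4/24887503.5 = 0.08988.
n_2 = 600 × 0.08988 = 53.928... → 54.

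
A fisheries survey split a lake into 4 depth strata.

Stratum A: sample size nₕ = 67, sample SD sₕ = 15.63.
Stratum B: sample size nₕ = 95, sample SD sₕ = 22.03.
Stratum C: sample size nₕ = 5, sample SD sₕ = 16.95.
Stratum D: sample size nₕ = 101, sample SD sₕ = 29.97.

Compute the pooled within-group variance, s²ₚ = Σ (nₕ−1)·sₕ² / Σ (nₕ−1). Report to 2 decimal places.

Degrees of freedom: 66 + 94 + 4 + 100 = 264.
Σ(nₕ−1)sₕ² = 66·244.2969 + 94·485.3209 + 4·287.3025 + 100·898.2009 = 152713.06.
s²ₚ = 152713.06 / 264 = 578.4586... → 578.46.

578.46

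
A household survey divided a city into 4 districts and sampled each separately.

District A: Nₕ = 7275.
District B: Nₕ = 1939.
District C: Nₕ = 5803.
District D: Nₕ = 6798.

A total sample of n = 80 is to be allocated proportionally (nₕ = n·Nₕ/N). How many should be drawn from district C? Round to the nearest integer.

21

Share of district C = 5803/21815 = 0.26601.
Allocate 80 × 0.26601 = 21.281... → 21.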